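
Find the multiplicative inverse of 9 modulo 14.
11

gcd(9, 14) = 1, so the inverse exists.
Extended Euclidean algorithm on (14, 9):
14 = 1 × 9 + 5  ⟹  5 = (1)·14 + (-1)·9
9 = 1 × 5 + 4  ⟹  4 = (-1)·14 + (2)·9
5 = 1 × 4 + 1  ⟹  1 = (2)·14 + (-3)·9
So (-3)·9 ≡ 1 (mod 14), i.e. 9^(-1) ≡ -3 ≡ 11 (mod 14).
Check: 9 × 11 = 99 ≡ 1 (mod 14)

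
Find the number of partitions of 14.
135

p(n) counts ways to write n as a sum of positive integers (order ignored).
Euler's pentagonal recurrence: p(k) = p(k-1) + p(k-2) - p(k-5) - p(k-7) + p(k-12) + p(k-15) - ... (offsets j(3j∓1)/2, signs ++--, p(0)=1, p(<0)=0).
DP table for k = 0..13: p(0)=1, p(1)=1, p(2)=2, p(3)=3, p(4)=5, p(5)=7, p(6)=11, p(7)=15, p(8)=22, p(9)=30, p(10)=42, p(11)=56, p(12)=77, p(13)=101.
Final step: p(14) = p(13) + p(12) - p(9) - p(7) + p(2)
= 101 + 77 - 30 - 15 + 2
= 135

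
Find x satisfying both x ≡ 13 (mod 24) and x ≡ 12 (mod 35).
397

Using Chinese Remainder Theorem:
M = 24 × 35 = 840
M1 = 35, M2 = 24
y1 = 35^(-1) mod 24 = 11
y2 = 24^(-1) mod 35 = 19
x = (13×35×11 + 12×24×19) mod 840 = 397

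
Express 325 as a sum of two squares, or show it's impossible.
1² + 18² (a=1, b=18)

Factorization: 325 = 5^2 × 13
By Fermat: n is sum of two squares iff every prime p ≡ 3 (mod 4) appears to even power.
All primes ≡ 3 (mod 4) appear to even power.
Search a = 0, 1, 2, … for 325 - a² a perfect square: first hit at a = 1: 325 - 1 = 324 = 18².
325 = 1² + 18² = 1 + 324 ✓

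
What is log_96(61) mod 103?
60

Baby-step giant-step with step n = ⌈√103⌉ = 11.
Baby steps 96^j mod 103 (j:value) for j=0..10: 0:1, 1:96, 2:49, 3:69, 4:32, 5:85, 6:23, 7:45, 8:97, 9:42, 10:15.
Giant-step multiplier: 96^(-11) ≡ 96^(102-11) = 96^91 ≡ 51 (mod 103).
Giant steps γ_i = 61·51^i mod 103: γ_0=61, γ_1=21, γ_2=41, γ_3=31, γ_4=36, γ_5=85 (in table at j=5).
x = i·n + j = 5·11 + 5 = 60.
Check: 96^60 ≡ 61 (mod 103).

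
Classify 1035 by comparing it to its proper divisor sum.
deficient

Proper divisors of 1035: sum = 1 + 3 + 5 + 9 + 15 + 23 + 45 + 69 + 115 + 207 + 345 = 837
Since 837 < 1035, 1035 is deficient.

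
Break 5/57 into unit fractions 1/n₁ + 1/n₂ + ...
1/12 + 1/228

Greedy algorithm:
5/57: ceiling(57/5) = 12, use 1/12
1/228: ceiling(228/1) = 228, use 1/228
Result: 5/57 = 1/12 + 1/228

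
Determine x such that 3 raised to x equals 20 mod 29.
16

Baby-step giant-step with step n = ⌈√29⌉ = 6.
Baby steps 3^j mod 29 (j:value) for j=0..5: 0:1, 1:3, 2:9, 3:27, 4:23, 5:11.
Giant-step multiplier: 3^(-6) ≡ 3^(28-6) = 3^22 ≡ 22 (mod 29).
Giant steps γ_i = 20·22^i mod 29: γ_0=20, γ_1=5, γ_2=23 (in table at j=4).
x = i·n + j = 2·6 + 4 = 16.
Check: 3^16 ≡ 20 (mod 29).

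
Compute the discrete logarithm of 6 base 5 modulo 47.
38

Baby-step giant-step with step n = ⌈√47⌉ = 7.
Baby steps 5^j mod 47 (j:value) for j=0..6: 0:1, 1:5, 2:25, 3:31, 4:14, 5:23, 6:21.
Giant-step multiplier: 5^(-7) ≡ 5^(46-7) = 5^39 ≡ 30 (mod 47).
Giant steps γ_i = 6·30^i mod 47: γ_0=6, γ_1=39, γ_2=42, γ_3=38, γ_4=12, γ_5=31 (in table at j=3).
x = i·n + j = 5·7 + 3 = 38.
Check: 5^38 ≡ 6 (mod 47).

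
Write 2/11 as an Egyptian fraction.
1/6 + 1/66

Greedy algorithm:
2/11: ceiling(11/2) = 6, use 1/6
1/66: ceiling(66/1) = 66, use 1/66
Result: 2/11 = 1/6 + 1/66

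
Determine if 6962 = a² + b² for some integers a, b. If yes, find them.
59² + 59² (a=59, b=59)

Factorization: 6962 = 2 × 59^2
By Fermat: n is sum of two squares iff every prime p ≡ 3 (mod 4) appears to even power.
All primes ≡ 3 (mod 4) appear to even power.
Search a = 0, 1, 2, … for 6962 - a² a perfect square: first hit at a = 59: 6962 - 3481 = 3481 = 59².
6962 = 59² + 59² = 3481 + 3481 ✓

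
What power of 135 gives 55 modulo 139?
12

Baby-step giant-step with step n = ⌈√139⌉ = 12.
Baby steps 135^j mod 139 (j:value) for j=0..11: 0:1, 1:135, 2:16, 3:75, 4:117, 5:88, 6:65, 7:18, 8:67, 9:10, 10:99, 11:21.
Giant-step multiplier: 135^(-12) ≡ 135^(138-12) = 135^126 ≡ 91 (mod 139).
Giant steps γ_i = 55·91^i mod 139: γ_0=55, γ_1=1 (in table at j=0).
x = i·n + j = 1·12 + 0 = 12.
Check: 135^12 ≡ 55 (mod 139).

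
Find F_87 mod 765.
763

Matrix identity: Q^n = [[F_(n+1), F_n], [F_n, F_(n-1)]] with Q = [[1,1],[1,0]].
n = 87 = 1010111₂. Square-and-multiply, entries mod 765:
Q^1 = [[1,1],[1,0]]
Q^2 = (Q^1)² = [[2,1],[1,1]]
Q^5 = (Q^2)²·Q = [[8,5],[5,3]]
Q^10 = (Q^5)² = [[89,55],[55,34]]
Q^21 = (Q^10)²·Q = [[116,236],[236,645]]
Q^43 = (Q^21)²·Q = [[123,302],[302,586]]
Q^87 = (Q^43)²·Q = [[681,763],[763,683]]
F_87 mod 765 = Q^87[0][1] = 763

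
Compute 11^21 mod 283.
251

Repeated squaring. Binary of 21 = 10101.
11^1 ≡ 11 (mod 283); 11^2 ≡ 121 (mod 283); 11^4 ≡ 208 (mod 283); 11^8 ≡ 248 (mod 283); 11^16 ≡ 93 (mod 283)
11^21 = 11^1 × 11^4 × 11^16 ≡ 251 (mod 283)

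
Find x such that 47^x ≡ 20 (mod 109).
62

Baby-step giant-step with step n = ⌈√109⌉ = 11.
Baby steps 47^j mod 109 (j:value) for j=0..10: 0:1, 1:47, 2:29, 3:55, 4:78, 5:69, 6:82, 7:39, 8:89, 9:41, 10:74.
Giant-step multiplier: 47^(-11) ≡ 47^(108-11) = 47^97 ≡ 98 (mod 109).
Giant steps γ_i = 20·98^i mod 109: γ_0=20, γ_1=107, γ_2=22, γ_3=85, γ_4=46, γ_5=39 (in table at j=7).
x = i·n + j = 5·11 + 7 = 62.
Check: 47^62 ≡ 20 (mod 109).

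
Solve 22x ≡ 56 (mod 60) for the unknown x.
x ≡ 8 (mod 30)

gcd(22, 60) = 2, which divides 56, so solutions exist.
Divide through by 2: 11x ≡ 28 (mod 30).
Find 11^(-1) mod 30 by the extended Euclidean algorithm:
30 = 2 × 11 + 8  ⟹  8 = (1)·30 + (-2)·11
11 = 1 × 8 + 3  ⟹  3 = (-1)·30 + (3)·11
8 = 2 × 3 + 2  ⟹  2 = (3)·30 + (-8)·11
3 = 1 × 2 + 1  ⟹  1 = (-4)·30 + (11)·11
So (11)·11 ≡ 1 (mod 30), i.e. 11^(-1) ≡ 11 (mod 30).
x ≡ 11 × 28 = 308 ≡ 8 (mod 30).
Check: 22 × 8 = 176 ≡ 56 (mod 60).
x ≡ 8 (mod 30), giving 2 solutions mod 60.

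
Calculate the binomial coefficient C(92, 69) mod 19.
3

Using Lucas' theorem:
Write n=92 and k=69 in base 19:
n in base 19: [4, 16]
k in base 19: [3, 12]
C(92,69) mod 19 = ∏ C(n_i, k_i) mod 19
Digit binomials (mod 19): C(4,3) = 4; C(16,12) = 1820 ≡ 15
Product: 4 × 15 = 60 ≡ 3 (mod 19)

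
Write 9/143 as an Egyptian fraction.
1/16 + 1/2288

Greedy algorithm:
9/143: ceiling(143/9) = 16, use 1/16
1/2288: ceiling(2288/1) = 2288, use 1/2288
Result: 9/143 = 1/16 + 1/2288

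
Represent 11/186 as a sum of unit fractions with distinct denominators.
1/17 + 1/3162

Greedy algorithm:
11/186: ceiling(186/11) = 17, use 1/17
1/3162: ceiling(3162/1) = 3162, use 1/3162
Result: 11/186 = 1/17 + 1/3162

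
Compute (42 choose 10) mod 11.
0

Using Lucas' theorem:
Write n=42 and k=10 in base 11:
n in base 11: [3, 9]
k in base 11: [0, 10]
C(42,10) mod 11 = ∏ C(n_i, k_i) mod 11
Digit binomials (mod 11): C(3,0) = 1; C(9,10) = 0 (k_i > n_i)
Product: 1 × 0 = 0 ≡ 0 (mod 11)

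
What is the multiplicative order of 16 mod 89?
11

89 is prime, so ord(16) divides φ(89) = 88.
Divisors of 88: 1, 2, 4, 8, 11, 22, 44, 88.
Repeated squaring: 16^1 ≡ 16, 16^2 ≡ 78, 16^4 ≡ 32, 16^8 ≡ 45, 16^16 ≡ 67, 16^32 ≡ 39, 16^64 ≡ 8 (mod 89).
Test 16^d mod 89 for each divisor d in increasing order:
16^1 ≡ 16
16^2 ≡ 78
16^4 ≡ 32
16^8 ≡ 45
16^11 = 16^8·16^2·16^1 ≡ 1  ← first divisor giving 1
The order is 11.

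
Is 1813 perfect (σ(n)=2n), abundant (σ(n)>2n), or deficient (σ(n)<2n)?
deficient

Proper divisors of 1813: sum = 1 + 7 + 37 + 49 + 259 = 353
Since 353 < 1813, 1813 is deficient.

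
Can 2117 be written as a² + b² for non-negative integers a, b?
1² + 46² (a=1, b=46)

Factorization: 2117 = 29 × 73
By Fermat: n is sum of two squares iff every prime p ≡ 3 (mod 4) appears to even power.
All primes ≡ 3 (mod 4) appear to even power.
Search a = 0, 1, 2, … for 2117 - a² a perfect square: first hit at a = 1: 2117 - 1 = 2116 = 46².
2117 = 1² + 46² = 1 + 2116 ✓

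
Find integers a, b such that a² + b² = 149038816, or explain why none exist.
Not possible

Factorization: 149038816 = 2^5 × 167^3
By Fermat: n is sum of two squares iff every prime p ≡ 3 (mod 4) appears to even power.
Prime(s) ≡ 3 (mod 4) with odd exponent: [(167, 3)]
Therefore 149038816 cannot be expressed as a² + b².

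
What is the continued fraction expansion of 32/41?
[0; 1, 3, 1, 1, 4]

Euclidean algorithm steps:
32 = 0 × 41 + 32
41 = 1 × 32 + 9
32 = 3 × 9 + 5
9 = 1 × 5 + 4
5 = 1 × 4 + 1
4 = 4 × 1 + 0
Continued fraction: [0; 1, 3, 1, 1, 4]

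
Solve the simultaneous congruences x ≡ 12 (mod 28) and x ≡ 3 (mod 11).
124

Using Chinese Remainder Theorem:
M = 28 × 11 = 308
M1 = 11, M2 = 28
y1 = 11^(-1) mod 28 = 23
y2 = 28^(-1) mod 11 = 2
x = (12×11×23 + 3×28×2) mod 308 = 124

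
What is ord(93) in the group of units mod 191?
190

191 is prime, so ord(93) divides φ(191) = 190.
Divisors of 190: 1, 2, 5, 10, 19, 38, 95, 190.
Repeated squaring: 93^1 ≡ 93, 93^2 ≡ 54, 93^4 ≡ 51, 93^8 ≡ 118, 93^16 ≡ 172, 93^32 ≡ 170, 93^64 ≡ 59, 93^128 ≡ 43 (mod 191).
Test 93^d mod 191 for each divisor d in increasing order:
93^1 ≡ 93
93^2 ≡ 54
93^5 = 93^4·93^1 ≡ 159
93^10 = 93^8·93^2 ≡ 69
93^19 = 93^16·93^2·93^1 ≡ 82
93^38 = 93^32·93^4·93^2 ≡ 39
93^95 = 93^64·93^16·93^8·93^4·93^2·93^1 ≡ 190
93^190 = 93^128·93^32·93^16·93^8·93^4·93^2 ≡ 1  ← first divisor giving 1
The order is 190.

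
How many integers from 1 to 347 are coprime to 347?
346

347 = 347
φ(n) = n × ∏(1 - 1/p) for each prime p dividing n
φ(347) = 347 × (1 - 1/347) = 346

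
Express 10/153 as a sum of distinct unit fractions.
1/16 + 1/350 + 1/428400

Greedy algorithm:
10/153: ceiling(153/10) = 16, use 1/16
7/2448: ceiling(2448/7) = 350, use 1/350
1/428400: ceiling(428400/1) = 428400, use 1/428400
Result: 10/153 = 1/16 + 1/350 + 1/428400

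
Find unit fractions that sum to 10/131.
1/14 + 1/204 + 1/187068

Greedy algorithm:
10/131: ceiling(131/10) = 14, use 1/14
9/1834: ceiling(1834/9) = 204, use 1/204
1/187068: ceiling(187068/1) = 187068, use 1/187068
Result: 10/131 = 1/14 + 1/204 + 1/187068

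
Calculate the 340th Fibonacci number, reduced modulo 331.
55

Matrix identity: Q^n = [[F_(n+1), F_n], [F_n, F_(n-1)]] with Q = [[1,1],[1,0]].
n = 340 = 101010100₂. Square-and-multiply, entries mod 331:
Q^1 = [[1,1],[1,0]]
Q^2 = (Q^1)² = [[2,1],[1,1]]
Q^5 = (Q^2)²·Q = [[8,5],[5,3]]
Q^10 = (Q^5)² = [[89,55],[55,34]]
Q^21 = (Q^10)²·Q = [[168,23],[23,145]]
Q^42 = (Q^21)² = [[287,248],[248,39]]
Q^85 = (Q^42)²·Q = [[303,219],[219,84]]
Q^170 = (Q^85)² = [[88,17],[17,71]]
Q^340 = (Q^170)² = [[89,55],[55,34]]
F_340 mod 331 = Q^340[0][1] = 55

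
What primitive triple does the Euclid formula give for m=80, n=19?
(6039, 3040, 6761)

Euclid's formula: a = m² - n², b = 2mn, c = m² + n²
m = 80, n = 19
a = 80² - 19² = 6400 - 361 = 6039
b = 2 × 80 × 19 = 3040
c = 80² + 19² = 6400 + 361 = 6761
Verification: 6039² + 3040² = 36469521 + 9241600 = 45711121 = 6761² ✓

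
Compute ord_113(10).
112

113 is prime, so ord(10) divides φ(113) = 112.
Divisors of 112: 1, 2, 4, 7, 8, 14, 16, 28, 56, 112.
Repeated squaring: 10^1 ≡ 10, 10^2 ≡ 100, 10^4 ≡ 56, 10^8 ≡ 85, 10^16 ≡ 106, 10^32 ≡ 49, 10^64 ≡ 28 (mod 113).
Test 10^d mod 113 for each divisor d in increasing order:
10^1 ≡ 10
10^2 ≡ 100
10^4 ≡ 56
10^7 = 10^4·10^2·10^1 ≡ 65
10^8 ≡ 85
10^14 = 10^8·10^4·10^2 ≡ 44
10^16 ≡ 106
10^28 = 10^16·10^8·10^4 ≡ 15
10^56 = 10^32·10^16·10^8 ≡ 112
10^112 = 10^64·10^32·10^16 ≡ 1  ← first divisor giving 1
The order is 112.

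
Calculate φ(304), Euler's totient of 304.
144

304 = 2^4 × 19
φ(n) = n × ∏(1 - 1/p) for each prime p dividing n
φ(304) = 304 × (1 - 1/2) × (1 - 1/19) = 144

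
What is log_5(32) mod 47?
44

Baby-step giant-step with step n = ⌈√47⌉ = 7.
Baby steps 5^j mod 47 (j:value) for j=0..6: 0:1, 1:5, 2:25, 3:31, 4:14, 5:23, 6:21.
Giant-step multiplier: 5^(-7) ≡ 5^(46-7) = 5^39 ≡ 30 (mod 47).
Giant steps γ_i = 32·30^i mod 47: γ_0=32, γ_1=20, γ_2=36, γ_3=46, γ_4=17, γ_5=40, γ_6=25 (in table at j=2).
x = i·n + j = 6·7 + 2 = 44.
Check: 5^44 ≡ 32 (mod 47).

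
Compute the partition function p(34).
12310

p(n) counts ways to write n as a sum of positive integers (order ignored).
Euler's pentagonal recurrence: p(k) = p(k-1) + p(k-2) - p(k-5) - p(k-7) + p(k-12) + p(k-15) - ... (offsets j(3j∓1)/2, signs ++--, p(0)=1, p(<0)=0).
DP table for k = 0..33: p(0)=1, p(1)=1, p(2)=2, p(3)=3, p(4)=5, p(5)=7, p(6)=11, p(7)=15, p(8)=22, p(9)=30, p(10)=42, p(11)=56, p(12)=77, p(13)=101, p(14)=135, p(15)=176, p(16)=231, p(17)=297, p(18)=385, p(19)=490, p(20)=627, p(21)=792, p(22)=1002, p(23)=1255, p(24)=1575, p(25)=1958, p(26)=2436, p(27)=3010, p(28)=3718, p(29)=4565, p(30)=5604, p(31)=6842, p(32)=8349, p(33)=10143.
Final step: p(34) = p(33) + p(32) - p(29) - p(27) + p(22) + p(19) - p(12) - p(8)
= 10143 + 8349 - 4565 - 3010 + 1002 + 490 - 77 - 22
= 12310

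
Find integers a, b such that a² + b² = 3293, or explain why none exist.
22² + 53² (a=22, b=53)

Factorization: 3293 = 37 × 89
By Fermat: n is sum of two squares iff every prime p ≡ 3 (mod 4) appears to even power.
All primes ≡ 3 (mod 4) appear to even power.
Search a = 0, 1, 2, … for 3293 - a² a perfect square: first hit at a = 22: 3293 - 484 = 2809 = 53².
3293 = 22² + 53² = 484 + 2809 ✓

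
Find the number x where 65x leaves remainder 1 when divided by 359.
116

gcd(65, 359) = 1, so the inverse exists.
Extended Euclidean algorithm on (359, 65):
359 = 5 × 65 + 34  ⟹  34 = (1)·359 + (-5)·65
65 = 1 × 34 + 31  ⟹  31 = (-1)·359 + (6)·65
34 = 1 × 31 + 3  ⟹  3 = (2)·359 + (-11)·65
31 = 10 × 3 + 1  ⟹  1 = (-21)·359 + (116)·65
So (116)·65 ≡ 1 (mod 359), i.e. 65^(-1) ≡ 116 (mod 359).
Check: 65 × 116 = 7540 ≡ 1 (mod 359)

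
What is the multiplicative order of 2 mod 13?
12

13 is prime, so ord(2) divides φ(13) = 12.
Divisors of 12: 1, 2, 3, 4, 6, 12.
Repeated squaring: 2^1 ≡ 2, 2^2 ≡ 4, 2^4 ≡ 3, 2^8 ≡ 9 (mod 13).
Test 2^d mod 13 for each divisor d in increasing order:
2^1 ≡ 2
2^2 ≡ 4
2^3 = 2^2·2^1 ≡ 8
2^4 ≡ 3
2^6 = 2^4·2^2 ≡ 12
2^12 = 2^8·2^4 ≡ 1  ← first divisor giving 1
The order is 12.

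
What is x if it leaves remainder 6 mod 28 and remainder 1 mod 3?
34

Using Chinese Remainder Theorem:
M = 28 × 3 = 84
M1 = 3, M2 = 28
y1 = 3^(-1) mod 28 = 19
y2 = 28^(-1) mod 3 = 1
x = (6×3×19 + 1×28×1) mod 84 = 34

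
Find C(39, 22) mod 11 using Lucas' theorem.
3

Using Lucas' theorem:
Write n=39 and k=22 in base 11:
n in base 11: [3, 6]
k in base 11: [2, 0]
C(39,22) mod 11 = ∏ C(n_i, k_i) mod 11
Digit binomials (mod 11): C(3,2) = 3; C(6,0) = 1
Product: 3 × 1 = 3 ≡ 3 (mod 11)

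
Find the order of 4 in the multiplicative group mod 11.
5

11 is prime, so ord(4) divides φ(11) = 10.
Divisors of 10: 1, 2, 5, 10.
Repeated squaring: 4^1 ≡ 4, 4^2 ≡ 5, 4^4 ≡ 3, 4^8 ≡ 9 (mod 11).
Test 4^d mod 11 for each divisor d in increasing order:
4^1 ≡ 4
4^2 ≡ 5
4^5 = 4^4·4^1 ≡ 1  ← first divisor giving 1
The order is 5.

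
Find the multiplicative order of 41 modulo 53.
52

53 is prime, so ord(41) divides φ(53) = 52.
Divisors of 52: 1, 2, 4, 13, 26, 52.
Repeated squaring: 41^1 ≡ 41, 41^2 ≡ 38, 41^4 ≡ 13, 41^8 ≡ 10, 41^16 ≡ 47, 41^32 ≡ 36 (mod 53).
Test 41^d mod 53 for each divisor d in increasing order:
41^1 ≡ 41
41^2 ≡ 38
41^4 ≡ 13
41^13 = 41^8·41^4·41^1 ≡ 30
41^26 = 41^16·41^8·41^2 ≡ 52
41^52 = 41^32·41^16·41^4 ≡ 1  ← first divisor giving 1
The order is 52.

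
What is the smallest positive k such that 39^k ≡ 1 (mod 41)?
20

41 is prime, so ord(39) divides φ(41) = 40.
Divisors of 40: 1, 2, 4, 5, 8, 10, 20, 40.
Repeated squaring: 39^1 ≡ 39, 39^2 ≡ 4, 39^4 ≡ 16, 39^8 ≡ 10, 39^16 ≡ 18, 39^32 ≡ 37 (mod 41).
Test 39^d mod 41 for each divisor d in increasing order:
39^1 ≡ 39
39^2 ≡ 4
39^4 ≡ 16
39^5 = 39^4·39^1 ≡ 9
39^8 ≡ 10
39^10 = 39^8·39^2 ≡ 40
39^20 = 39^16·39^4 ≡ 1  ← first divisor giving 1
The order is 20.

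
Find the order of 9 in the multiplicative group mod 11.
5

11 is prime, so ord(9) divides φ(11) = 10.
Divisors of 10: 1, 2, 5, 10.
Repeated squaring: 9^1 ≡ 9, 9^2 ≡ 4, 9^4 ≡ 5, 9^8 ≡ 3 (mod 11).
Test 9^d mod 11 for each divisor d in increasing order:
9^1 ≡ 9
9^2 ≡ 4
9^5 = 9^4·9^1 ≡ 1  ← first divisor giving 1
The order is 5.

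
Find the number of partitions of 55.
451276

p(n) counts ways to write n as a sum of positive integers (order ignored).
Euler's pentagonal recurrence: p(k) = p(k-1) + p(k-2) - p(k-5) - p(k-7) + p(k-12) + p(k-15) - ... (offsets j(3j∓1)/2, signs ++--, p(0)=1, p(<0)=0).
DP table for k = 0..54: p(0)=1, p(1)=1, p(2)=2, p(3)=3, p(4)=5, p(5)=7, p(6)=11, p(7)=15, p(8)=22, p(9)=30, p(10)=42, p(11)=56, p(12)=77, p(13)=101, p(14)=135, p(15)=176, p(16)=231, p(17)=297, p(18)=385, p(19)=490, p(20)=627, p(21)=792, p(22)=1002, p(23)=1255, p(24)=1575, p(25)=1958, p(26)=2436, p(27)=3010, p(28)=3718, p(29)=4565, p(30)=5604, p(31)=6842, p(32)=8349, p(33)=10143, p(34)=12310, p(35)=14883, p(36)=17977, p(37)=21637, p(38)=26015, p(39)=31185, p(40)=37338, p(41)=44583, p(42)=53174, p(43)=63261, p(44)=75175, p(45)=89134, p(46)=105558, p(47)=124754, p(48)=147273, p(49)=173525, p(50)=204226, p(51)=239943, p(52)=281589, p(53)=329931, p(54)=386155.
Final step: p(55) = p(54) + p(53) - p(50) - p(48) + p(43) + p(40) - p(33) - p(29) + p(20) + p(15) - p(4)
= 386155 + 329931 - 204226 - 147273 + 63261 + 37338 - 10143 - 4565 + 627 + 176 - 5
= 451276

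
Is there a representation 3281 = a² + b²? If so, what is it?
16² + 55² (a=16, b=55)

Factorization: 3281 = 17 × 193
By Fermat: n is sum of two squares iff every prime p ≡ 3 (mod 4) appears to even power.
All primes ≡ 3 (mod 4) appear to even power.
Search a = 0, 1, 2, … for 3281 - a² a perfect square: first hit at a = 16: 3281 - 256 = 3025 = 55².
3281 = 16² + 55² = 256 + 3025 ✓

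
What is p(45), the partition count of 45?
89134

p(n) counts ways to write n as a sum of positive integers (order ignored).
Euler's pentagonal recurrence: p(k) = p(k-1) + p(k-2) - p(k-5) - p(k-7) + p(k-12) + p(k-15) - ... (offsets j(3j∓1)/2, signs ++--, p(0)=1, p(<0)=0).
DP table for k = 0..44: p(0)=1, p(1)=1, p(2)=2, p(3)=3, p(4)=5, p(5)=7, p(6)=11, p(7)=15, p(8)=22, p(9)=30, p(10)=42, p(11)=56, p(12)=77, p(13)=101, p(14)=135, p(15)=176, p(16)=231, p(17)=297, p(18)=385, p(19)=490, p(20)=627, p(21)=792, p(22)=1002, p(23)=1255, p(24)=1575, p(25)=1958, p(26)=2436, p(27)=3010, p(28)=3718, p(29)=4565, p(30)=5604, p(31)=6842, p(32)=8349, p(33)=10143, p(34)=12310, p(35)=14883, p(36)=17977, p(37)=21637, p(38)=26015, p(39)=31185, p(40)=37338, p(41)=44583, p(42)=53174, p(43)=63261, p(44)=75175.
Final step: p(45) = p(44) + p(43) - p(40) - p(38) + p(33) + p(30) - p(23) - p(19) + p(10) + p(5)
= 75175 + 63261 - 37338 - 26015 + 10143 + 5604 - 1255 - 490 + 42 + 7
= 89134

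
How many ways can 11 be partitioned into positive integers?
56

p(n) counts ways to write n as a sum of positive integers (order ignored).
Euler's pentagonal recurrence: p(k) = p(k-1) + p(k-2) - p(k-5) - p(k-7) + p(k-12) + p(k-15) - ... (offsets j(3j∓1)/2, signs ++--, p(0)=1, p(<0)=0).
DP table for k = 0..10: p(0)=1, p(1)=1, p(2)=2, p(3)=3, p(4)=5, p(5)=7, p(6)=11, p(7)=15, p(8)=22, p(9)=30, p(10)=42.
Final step: p(11) = p(10) + p(9) - p(6) - p(4)
= 42 + 30 - 11 - 5
= 56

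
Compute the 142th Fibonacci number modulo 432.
431

Matrix identity: Q^n = [[F_(n+1), F_n], [F_n, F_(n-1)]] with Q = [[1,1],[1,0]].
n = 142 = 10001110₂. Square-and-multiply, entries mod 432:
Q^1 = [[1,1],[1,0]]
Q^2 = (Q^1)² = [[2,1],[1,1]]
Q^4 = (Q^2)² = [[5,3],[3,2]]
Q^8 = (Q^4)² = [[34,21],[21,13]]
Q^17 = (Q^8)²·Q = [[424,301],[301,123]]
Q^35 = (Q^17)²·Q = [[0,377],[377,55]]
Q^71 = (Q^35)²·Q = [[0,1],[1,431]]
Q^142 = (Q^71)² = [[1,431],[431,2]]
F_142 mod 432 = Q^142[0][1] = 431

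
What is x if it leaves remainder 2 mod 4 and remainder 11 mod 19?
30

Using Chinese Remainder Theorem:
M = 4 × 19 = 76
M1 = 19, M2 = 4
y1 = 19^(-1) mod 4 = 3
y2 = 4^(-1) mod 19 = 5
x = (2×19×3 + 11×4×5) mod 76 = 30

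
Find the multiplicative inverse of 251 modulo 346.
295

gcd(251, 346) = 1, so the inverse exists.
Extended Euclidean algorithm on (346, 251):
346 = 1 × 251 + 95  ⟹  95 = (1)·346 + (-1)·251
251 = 2 × 95 + 61  ⟹  61 = (-2)·346 + (3)·251
95 = 1 × 61 + 34  ⟹  34 = (3)·346 + (-4)·251
61 = 1 × 34 + 27  ⟹  27 = (-5)·346 + (7)·251
34 = 1 × 27 + 7  ⟹  7 = (8)·346 + (-11)·251
27 = 3 × 7 + 6  ⟹  6 = (-29)·346 + (40)·251
7 = 1 × 6 + 1  ⟹  1 = (37)·346 + (-51)·251
So (-51)·251 ≡ 1 (mod 346), i.e. 251^(-1) ≡ -51 ≡ 295 (mod 346).
Check: 251 × 295 = 74045 ≡ 1 (mod 346)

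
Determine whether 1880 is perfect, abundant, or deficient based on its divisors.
abundant

Proper divisors of 1880: sum = 1 + 2 + 4 + 5 + 8 + 10 + 20 + 40 + 47 + 94 + 188 + 235 + 376 + 470 + 940 = 2440
Since 2440 > 1880, 1880 is abundant.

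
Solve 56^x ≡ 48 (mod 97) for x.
86

Baby-step giant-step with step n = ⌈√97⌉ = 10.
Baby steps 56^j mod 97 (j:value) for j=0..9: 0:1, 1:56, 2:32, 3:46, 4:54, 5:17, 6:79, 7:59, 8:6, 9:45.
Giant-step multiplier: 56^(-10) ≡ 56^(96-10) = 56^86 ≡ 48 (mod 97).
Giant steps γ_i = 48·48^i mod 97: γ_0=48, γ_1=73, γ_2=12, γ_3=91, γ_4=3, γ_5=47, γ_6=25, γ_7=36, γ_8=79 (in table at j=6).
x = i·n + j = 8·10 + 6 = 86.
Check: 56^86 ≡ 48 (mod 97).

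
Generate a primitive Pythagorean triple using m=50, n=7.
(2451, 700, 2549)

Euclid's formula: a = m² - n², b = 2mn, c = m² + n²
m = 50, n = 7
a = 50² - 7² = 2500 - 49 = 2451
b = 2 × 50 × 7 = 700
c = 50² + 7² = 2500 + 49 = 2549
Verification: 2451² + 700² = 6007401 + 490000 = 6497401 = 2549² ✓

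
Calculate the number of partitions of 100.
190569292

p(n) counts ways to write n as a sum of positive integers (order ignored).
Euler's pentagonal recurrence: p(k) = p(k-1) + p(k-2) - p(k-5) - p(k-7) + p(k-12) + p(k-15) - ... (offsets j(3j∓1)/2, signs ++--, p(0)=1, p(<0)=0).
DP table for k = 0..99: p(0)=1, p(1)=1, p(2)=2, p(3)=3, p(4)=5, p(5)=7, p(6)=11, p(7)=15, p(8)=22, p(9)=30, p(10)=42, p(11)=56, p(12)=77, p(13)=101, p(14)=135, p(15)=176, p(16)=231, p(17)=297, p(18)=385, p(19)=490, p(20)=627, p(21)=792, p(22)=1002, p(23)=1255, p(24)=1575, p(25)=1958, p(26)=2436, p(27)=3010, p(28)=3718, p(29)=4565, p(30)=5604, p(31)=6842, p(32)=8349, p(33)=10143, p(34)=12310, p(35)=14883, p(36)=17977, p(37)=21637, p(38)=26015, p(39)=31185, p(40)=37338, p(41)=44583, p(42)=53174, p(43)=63261, p(44)=75175, p(45)=89134, p(46)=105558, p(47)=124754, p(48)=147273, p(49)=173525, p(50)=204226, p(51)=239943, p(52)=281589, p(53)=329931, p(54)=386155, p(55)=451276, p(56)=526823, p(57)=614154, p(58)=715220, p(59)=831820, p(60)=966467, p(61)=1121505, p(62)=1300156, p(63)=1505499, p(64)=1741630, p(65)=2012558, p(66)=2323520, p(67)=2679689, p(68)=3087735, p(69)=3554345, p(70)=4087968, p(71)=4697205, p(72)=5392783, p(73)=6185689, p(74)=7089500, p(75)=8118264, p(76)=9289091, p(77)=10619863, p(78)=12132164, p(79)=13848650, p(80)=15796476, p(81)=18004327, p(82)=20506255, p(83)=23338469, p(84)=26543660, p(85)=30167357, p(86)=34262962, p(87)=38887673, p(88)=44108109, p(89)=49995925, p(90)=56634173, p(91)=64112359, p(92)=72533807, p(93)=82010177, p(94)=92669720, p(95)=104651419, p(96)=118114304, p(97)=133230930, p(98)=150198136, p(99)=169229875.
Final step: p(100) = p(99) + p(98) - p(95) - p(93) + p(88) + p(85) - p(78) - p(74) + p(65) + p(60) - p(49) - p(43) + p(30) + p(23) - p(8) - p(0)
= 169229875 + 150198136 - 104651419 - 82010177 + 44108109 + 30167357 - 12132164 - 7089500 + 2012558 + 966467 - 173525 - 63261 + 5604 + 1255 - 22 - 1
= 190569292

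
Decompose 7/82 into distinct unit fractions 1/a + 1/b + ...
1/12 + 1/492

Greedy algorithm:
7/82: ceiling(82/7) = 12, use 1/12
1/492: ceiling(492/1) = 492, use 1/492
Result: 7/82 = 1/12 + 1/492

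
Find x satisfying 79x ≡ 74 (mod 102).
x ≡ 50 (mod 102)

gcd(79, 102) = 1, which divides 74, so solutions exist.
Find 79^(-1) mod 102 by the extended Euclidean algorithm:
102 = 1 × 79 + 23  ⟹  23 = (1)·102 + (-1)·79
79 = 3 × 23 + 10  ⟹  10 = (-3)·102 + (4)·79
23 = 2 × 10 + 3  ⟹  3 = (7)·102 + (-9)·79
10 = 3 × 3 + 1  ⟹  1 = (-24)·102 + (31)·79
So (31)·79 ≡ 1 (mod 102), i.e. 79^(-1) ≡ 31 (mod 102).
x ≡ 31 × 74 = 2294 ≡ 50 (mod 102).
Check: 79 × 50 = 3950 ≡ 74 (mod 102).
Unique solution: x ≡ 50 (mod 102)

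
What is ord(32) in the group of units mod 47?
23

47 is prime, so ord(32) divides φ(47) = 46.
Divisors of 46: 1, 2, 23, 46.
Repeated squaring: 32^1 ≡ 32, 32^2 ≡ 37, 32^4 ≡ 6, 32^8 ≡ 36, 32^16 ≡ 27, 32^32 ≡ 24 (mod 47).
Test 32^d mod 47 for each divisor d in increasing order:
32^1 ≡ 32
32^2 ≡ 37
32^23 = 32^16·32^4·32^2·32^1 ≡ 1  ← first divisor giving 1
The order is 23.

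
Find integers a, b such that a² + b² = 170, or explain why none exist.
1² + 13² (a=1, b=13)

Factorization: 170 = 2 × 5 × 17
By Fermat: n is sum of two squares iff every prime p ≡ 3 (mod 4) appears to even power.
All primes ≡ 3 (mod 4) appear to even power.
Search a = 0, 1, 2, … for 170 - a² a perfect square: first hit at a = 1: 170 - 1 = 169 = 13².
170 = 1² + 13² = 1 + 169 ✓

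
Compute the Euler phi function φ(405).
216

405 = 3^4 × 5
φ(n) = n × ∏(1 - 1/p) for each prime p dividing n
φ(405) = 405 × (1 - 1/3) × (1 - 1/5) = 216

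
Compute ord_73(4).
9

73 is prime, so ord(4) divides φ(73) = 72.
Divisors of 72: 1, 2, 3, 4, 6, 8, 9, 12, 18, 24, 36, 72.
Repeated squaring: 4^1 ≡ 4, 4^2 ≡ 16, 4^4 ≡ 37, 4^8 ≡ 55, 4^16 ≡ 32, 4^32 ≡ 2, 4^64 ≡ 4 (mod 73).
Test 4^d mod 73 for each divisor d in increasing order:
4^1 ≡ 4
4^2 ≡ 16
4^3 = 4^2·4^1 ≡ 64
4^4 ≡ 37
4^6 = 4^4·4^2 ≡ 8
4^8 ≡ 55
4^9 = 4^8·4^1 ≡ 1  ← first divisor giving 1
The order is 9.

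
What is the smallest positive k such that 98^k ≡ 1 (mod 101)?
100

101 is prime, so ord(98) divides φ(101) = 100.
Divisors of 100: 1, 2, 4, 5, 10, 20, 25, 50, 100.
Repeated squaring: 98^1 ≡ 98, 98^2 ≡ 9, 98^4 ≡ 81, 98^8 ≡ 97, 98^16 ≡ 16, 98^32 ≡ 54, 98^64 ≡ 88 (mod 101).
Test 98^d mod 101 for each divisor d in increasing order:
98^1 ≡ 98
98^2 ≡ 9
98^4 ≡ 81
98^5 = 98^4·98^1 ≡ 60
98^10 = 98^8·98^2 ≡ 65
98^20 = 98^16·98^4 ≡ 84
98^25 = 98^16·98^8·98^1 ≡ 91
98^50 = 98^32·98^16·98^2 ≡ 100
98^100 = 98^64·98^32·98^4 ≡ 1  ← first divisor giving 1
The order is 100.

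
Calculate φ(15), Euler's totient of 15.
8

15 = 3 × 5
φ(n) = n × ∏(1 - 1/p) for each prime p dividing n
φ(15) = 15 × (1 - 1/3) × (1 - 1/5) = 8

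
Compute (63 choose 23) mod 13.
5

Using Lucas' theorem:
Write n=63 and k=23 in base 13:
n in base 13: [4, 11]
k in base 13: [1, 10]
C(63,23) mod 13 = ∏ C(n_i, k_i) mod 13
Digit binomials (mod 13): C(4,1) = 4; C(11,10) = 11
Product: 4 × 11 = 44 ≡ 5 (mod 13)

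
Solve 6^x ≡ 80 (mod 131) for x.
120

Baby-step giant-step with step n = ⌈√131⌉ = 12.
Baby steps 6^j mod 131 (j:value) for j=0..11: 0:1, 1:6, 2:36, 3:85, 4:117, 5:47, 6:20, 7:120, 8:65, 9:128, 10:113, 11:23.
Giant-step multiplier: 6^(-12) ≡ 6^(130-12) = 6^118 ≡ 75 (mod 131).
Giant steps γ_i = 80·75^i mod 131: γ_0=80, γ_1=105, γ_2=15, γ_3=77, γ_4=11, γ_5=39, γ_6=43, γ_7=81, γ_8=49, γ_9=7, γ_10=1 (in table at j=0).
x = i·n + j = 10·12 + 0 = 120.
Check: 6^120 ≡ 80 (mod 131).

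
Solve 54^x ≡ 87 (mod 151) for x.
15

Baby-step giant-step with step n = ⌈√151⌉ = 13.
Baby steps 54^j mod 151 (j:value) for j=0..12: 0:1, 1:54, 2:47, 3:122, 4:95, 5:147, 6:86, 7:114, 8:116, 9:73, 10:16, 11:109, 12:148.
Giant-step multiplier: 54^(-13) ≡ 54^(150-13) = 54^137 ≡ 96 (mod 151).
Giant steps γ_i = 87·96^i mod 151: γ_0=87, γ_1=47 (in table at j=2).
x = i·n + j = 1·13 + 2 = 15.
Check: 54^15 ≡ 87 (mod 151).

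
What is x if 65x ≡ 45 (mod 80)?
x ≡ 13 (mod 16)

gcd(65, 80) = 5, which divides 45, so solutions exist.
Divide through by 5: 13x ≡ 9 (mod 16).
Find 13^(-1) mod 16 by the extended Euclidean algorithm:
16 = 1 × 13 + 3  ⟹  3 = (1)·16 + (-1)·13
13 = 4 × 3 + 1  ⟹  1 = (-4)·16 + (5)·13
So (5)·13 ≡ 1 (mod 16), i.e. 13^(-1) ≡ 5 (mod 16).
x ≡ 5 × 9 = 45 ≡ 13 (mod 16).
Check: 65 × 13 = 845 ≡ 45 (mod 80).
x ≡ 13 (mod 16), giving 5 solutions mod 80.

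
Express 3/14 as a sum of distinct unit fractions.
1/5 + 1/70

Greedy algorithm:
3/14: ceiling(14/3) = 5, use 1/5
1/70: ceiling(70/1) = 70, use 1/70
Result: 3/14 = 1/5 + 1/70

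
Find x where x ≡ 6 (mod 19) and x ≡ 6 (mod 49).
6

Using Chinese Remainder Theorem:
M = 19 × 49 = 931
M1 = 49, M2 = 19
y1 = 49^(-1) mod 19 = 7
y2 = 19^(-1) mod 49 = 31
x = (6×49×7 + 6×19×31) mod 931 = 6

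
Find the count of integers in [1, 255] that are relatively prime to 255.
128

255 = 3 × 5 × 17
φ(n) = n × ∏(1 - 1/p) for each prime p dividing n
φ(255) = 255 × (1 - 1/3) × (1 - 1/5) × (1 - 1/17) = 128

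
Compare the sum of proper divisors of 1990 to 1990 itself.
deficient

Proper divisors of 1990: sum = 1 + 2 + 5 + 10 + 199 + 398 + 995 = 1610
Since 1610 < 1990, 1990 is deficient.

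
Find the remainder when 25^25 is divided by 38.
9

Repeated squaring. Binary of 25 = 11001.
25^1 ≡ 25 (mod 38); 25^2 ≡ 17 (mod 38); 25^4 ≡ 23 (mod 38); 25^8 ≡ 35 (mod 38); 25^16 ≡ 9 (mod 38)
25^25 = 25^1 × 25^8 × 25^16 ≡ 9 (mod 38)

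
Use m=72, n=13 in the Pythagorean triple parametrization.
(5015, 1872, 5353)

Euclid's formula: a = m² - n², b = 2mn, c = m² + n²
m = 72, n = 13
a = 72² - 13² = 5184 - 169 = 5015
b = 2 × 72 × 13 = 1872
c = 72² + 13² = 5184 + 169 = 5353
Verification: 5015² + 1872² = 25150225 + 3504384 = 28654609 = 5353² ✓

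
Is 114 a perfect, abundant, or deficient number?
abundant

Proper divisors of 114: sum = 1 + 2 + 3 + 6 + 19 + 38 + 57 = 126
Since 126 > 114, 114 is abundant.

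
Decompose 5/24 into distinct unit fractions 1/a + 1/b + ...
1/5 + 1/120

Greedy algorithm:
5/24: ceiling(24/5) = 5, use 1/5
1/120: ceiling(120/1) = 120, use 1/120
Result: 5/24 = 1/5 + 1/120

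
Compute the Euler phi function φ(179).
178

179 = 179
φ(n) = n × ∏(1 - 1/p) for each prime p dividing n
φ(179) = 179 × (1 - 1/179) = 178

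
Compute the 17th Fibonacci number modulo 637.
323

Matrix identity: Q^n = [[F_(n+1), F_n], [F_n, F_(n-1)]] with Q = [[1,1],[1,0]].
n = 17 = 10001₂. Square-and-multiply, entries mod 637:
Q^1 = [[1,1],[1,0]]
Q^2 = (Q^1)² = [[2,1],[1,1]]
Q^4 = (Q^2)² = [[5,3],[3,2]]
Q^8 = (Q^4)² = [[34,21],[21,13]]
Q^17 = (Q^8)²·Q = [[36,323],[323,350]]
F_17 mod 637 = Q^17[0][1] = 323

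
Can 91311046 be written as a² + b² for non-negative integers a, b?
Not possible

Factorization: 91311046 = 2 × 17 × 139^3
By Fermat: n is sum of two squares iff every prime p ≡ 3 (mod 4) appears to even power.
Prime(s) ≡ 3 (mod 4) with odd exponent: [(139, 3)]
Therefore 91311046 cannot be expressed as a² + b².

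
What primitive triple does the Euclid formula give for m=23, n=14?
(333, 644, 725)

Euclid's formula: a = m² - n², b = 2mn, c = m² + n²
m = 23, n = 14
a = 23² - 14² = 529 - 196 = 333
b = 2 × 23 × 14 = 644
c = 23² + 14² = 529 + 196 = 725
Verification: 333² + 644² = 110889 + 414736 = 525625 = 725² ✓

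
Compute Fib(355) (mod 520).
125

Matrix identity: Q^n = [[F_(n+1), F_n], [F_n, F_(n-1)]] with Q = [[1,1],[1,0]].
n = 355 = 101100011₂. Square-and-multiply, entries mod 520:
Q^1 = [[1,1],[1,0]]
Q^2 = (Q^1)² = [[2,1],[1,1]]
Q^5 = (Q^2)²·Q = [[8,5],[5,3]]
Q^11 = (Q^5)²·Q = [[144,89],[89,55]]
Q^22 = (Q^11)² = [[57,31],[31,26]]
Q^44 = (Q^22)² = [[50,493],[493,77]]
Q^88 = (Q^44)² = [[109,211],[211,418]]
Q^177 = (Q^88)²·Q = [[159,242],[242,437]]
Q^355 = (Q^177)²·Q = [[317,125],[125,192]]
F_355 mod 520 = Q^355[0][1] = 125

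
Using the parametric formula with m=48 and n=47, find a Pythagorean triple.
(95, 4512, 4513)

Euclid's formula: a = m² - n², b = 2mn, c = m² + n²
m = 48, n = 47
a = 48² - 47² = 2304 - 2209 = 95
b = 2 × 48 × 47 = 4512
c = 48² + 47² = 2304 + 2209 = 4513
Verification: 95² + 4512² = 9025 + 20358144 = 20367169 = 4513² ✓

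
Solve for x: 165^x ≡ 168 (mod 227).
21

Baby-step giant-step with step n = ⌈√227⌉ = 16.
Baby steps 165^j mod 227 (j:value) for j=0..15: 0:1, 1:165, 2:212, 3:22, 4:225, 5:124, 6:30, 7:183, 8:4, 9:206, 10:167, 11:88, 12:219, 13:42, 14:120, 15:51.
Giant-step multiplier: 165^(-16) ≡ 165^(226-16) = 165^210 ≡ 71 (mod 227).
Giant steps γ_i = 168·71^i mod 227: γ_0=168, γ_1=124 (in table at j=5).
x = i·n + j = 1·16 + 5 = 21.
Check: 165^21 ≡ 168 (mod 227).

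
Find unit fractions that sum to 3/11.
1/4 + 1/44

Greedy algorithm:
3/11: ceiling(11/3) = 4, use 1/4
1/44: ceiling(44/1) = 44, use 1/44
Result: 3/11 = 1/4 + 1/44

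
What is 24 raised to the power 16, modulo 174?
54

Repeated squaring. Binary of 16 = 10000.
24^1 ≡ 24 (mod 174); 24^2 ≡ 54 (mod 174); 24^4 ≡ 132 (mod 174); 24^8 ≡ 24 (mod 174); 24^16 ≡ 54 (mod 174)
24^16 = 24^16 ≡ 54 (mod 174)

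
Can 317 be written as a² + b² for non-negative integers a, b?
11² + 14² (a=11, b=14)

Factorization: 317 = 317
By Fermat: n is sum of two squares iff every prime p ≡ 3 (mod 4) appears to even power.
All primes ≡ 3 (mod 4) appear to even power.
Search a = 0, 1, 2, … for 317 - a² a perfect square: first hit at a = 11: 317 - 121 = 196 = 14².
317 = 11² + 14² = 121 + 196 ✓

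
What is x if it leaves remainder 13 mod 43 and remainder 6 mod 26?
916

Using Chinese Remainder Theorem:
M = 43 × 26 = 1118
M1 = 26, M2 = 43
y1 = 26^(-1) mod 43 = 5
y2 = 43^(-1) mod 26 = 23
x = (13×26×5 + 6×43×23) mod 1118 = 916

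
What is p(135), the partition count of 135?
9035836076

p(n) counts ways to write n as a sum of positive integers (order ignored).
Euler's pentagonal recurrence: p(k) = p(k-1) + p(k-2) - p(k-5) - p(k-7) + p(k-12) + p(k-15) - ... (offsets j(3j∓1)/2, signs ++--, p(0)=1, p(<0)=0).
DP table for k = 0..134: p(0)=1, p(1)=1, p(2)=2, p(3)=3, p(4)=5, p(5)=7, p(6)=11, p(7)=15, p(8)=22, p(9)=30, p(10)=42, p(11)=56, p(12)=77, p(13)=101, p(14)=135, p(15)=176, p(16)=231, p(17)=297, p(18)=385, p(19)=490, p(20)=627, p(21)=792, p(22)=1002, p(23)=1255, p(24)=1575, p(25)=1958, p(26)=2436, p(27)=3010, p(28)=3718, p(29)=4565, p(30)=5604, p(31)=6842, p(32)=8349, p(33)=10143, p(34)=12310, p(35)=14883, p(36)=17977, p(37)=21637, p(38)=26015, p(39)=31185, p(40)=37338, p(41)=44583, p(42)=53174, p(43)=63261, p(44)=75175, p(45)=89134, p(46)=105558, p(47)=124754, p(48)=147273, p(49)=173525, p(50)=204226, p(51)=239943, p(52)=281589, p(53)=329931, p(54)=386155, p(55)=451276, p(56)=526823, p(57)=614154, p(58)=715220, p(59)=831820, p(60)=966467, p(61)=1121505, p(62)=1300156, p(63)=1505499, p(64)=1741630, p(65)=2012558, p(66)=2323520, p(67)=2679689, p(68)=3087735, p(69)=3554345, p(70)=4087968, p(71)=4697205, p(72)=5392783, p(73)=6185689, p(74)=7089500, p(75)=8118264, p(76)=9289091, p(77)=10619863, p(78)=12132164, p(79)=13848650, p(80)=15796476, p(81)=18004327, p(82)=20506255, p(83)=23338469, p(84)=26543660, p(85)=30167357, p(86)=34262962, p(87)=38887673, p(88)=44108109, p(89)=49995925, p(90)=56634173, p(91)=64112359, p(92)=72533807, p(93)=82010177, p(94)=92669720, p(95)=104651419, p(96)=118114304, p(97)=133230930, p(98)=150198136, p(99)=169229875, p(100)=190569292, p(101)=214481126, p(102)=241265379, p(103)=271248950, p(104)=304801365, p(105)=342325709, p(106)=384276336, p(107)=431149389, p(108)=483502844, p(109)=541946240, p(110)=607163746, p(111)=679903203, p(112)=761002156, p(113)=851376628, p(114)=952050665, p(115)=1064144451, p(116)=1188908248, p(117)=1327710076, p(118)=1482074143, p(119)=1653668665, p(120)=1844349560, p(121)=2056148051, p(122)=2291320912, p(123)=2552338241, p(124)=2841940500, p(125)=3163127352, p(126)=3519222692, p(127)=3913864295, p(128)=4351078600, p(129)=4835271870, p(130)=5371315400, p(131)=5964539504, p(132)=6620830889, p(133)=7346629512, p(134)=8149040695.
Final step: p(135) = p(134) + p(133) - p(130) - p(128) + p(123) + p(120) - p(113) - p(109) + p(100) + p(95) - p(84) - p(78) + p(65) + p(58) - p(43) - p(35) + p(18) + p(9)
= 8149040695 + 7346629512 - 5371315400 - 4351078600 + 2552338241 + 1844349560 - 851376628 - 541946240 + 190569292 + 104651419 - 26543660 - 12132164 + 2012558 + 715220 - 63261 - 14883 + 385 + 30
= 9035836076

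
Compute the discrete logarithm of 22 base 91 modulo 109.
76

Baby-step giant-step with step n = ⌈√109⌉ = 11.
Baby steps 91^j mod 109 (j:value) for j=0..10: 0:1, 1:91, 2:106, 3:54, 4:9, 5:56, 6:82, 7:50, 8:81, 9:68, 10:84.
Giant-step multiplier: 91^(-11) ≡ 91^(108-11) = 91^97 ≡ 39 (mod 109).
Giant steps γ_i = 22·39^i mod 109: γ_0=22, γ_1=95, γ_2=108, γ_3=70, γ_4=5, γ_5=86, γ_6=84 (in table at j=10).
x = i·n + j = 6·11 + 10 = 76.
Check: 91^76 ≡ 22 (mod 109).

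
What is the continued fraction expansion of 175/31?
[5; 1, 1, 1, 4, 2]

Euclidean algorithm steps:
175 = 5 × 31 + 20
31 = 1 × 20 + 11
20 = 1 × 11 + 9
11 = 1 × 9 + 2
9 = 4 × 2 + 1
2 = 2 × 1 + 0
Continued fraction: [5; 1, 1, 1, 4, 2]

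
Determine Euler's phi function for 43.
42

43 = 43
φ(n) = n × ∏(1 - 1/p) for each prime p dividing n
φ(43) = 43 × (1 - 1/43) = 42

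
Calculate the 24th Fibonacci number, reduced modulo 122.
8

Matrix identity: Q^n = [[F_(n+1), F_n], [F_n, F_(n-1)]] with Q = [[1,1],[1,0]].
n = 24 = 11000₂. Square-and-multiply, entries mod 122:
Q^1 = [[1,1],[1,0]]
Q^3 = (Q^1)²·Q = [[3,2],[2,1]]
Q^6 = (Q^3)² = [[13,8],[8,5]]
Q^12 = (Q^6)² = [[111,22],[22,89]]
Q^24 = (Q^12)² = [[117,8],[8,109]]
F_24 mod 122 = Q^24[0][1] = 8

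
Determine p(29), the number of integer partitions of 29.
4565

p(n) counts ways to write n as a sum of positive integers (order ignored).
Euler's pentagonal recurrence: p(k) = p(k-1) + p(k-2) - p(k-5) - p(k-7) + p(k-12) + p(k-15) - ... (offsets j(3j∓1)/2, signs ++--, p(0)=1, p(<0)=0).
DP table for k = 0..28: p(0)=1, p(1)=1, p(2)=2, p(3)=3, p(4)=5, p(5)=7, p(6)=11, p(7)=15, p(8)=22, p(9)=30, p(10)=42, p(11)=56, p(12)=77, p(13)=101, p(14)=135, p(15)=176, p(16)=231, p(17)=297, p(18)=385, p(19)=490, p(20)=627, p(21)=792, p(22)=1002, p(23)=1255, p(24)=1575, p(25)=1958, p(26)=2436, p(27)=3010, p(28)=3718.
Final step: p(29) = p(28) + p(27) - p(24) - p(22) + p(17) + p(14) - p(7) - p(3)
= 3718 + 3010 - 1575 - 1002 + 297 + 135 - 15 - 3
= 4565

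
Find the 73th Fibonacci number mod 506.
321

Matrix identity: Q^n = [[F_(n+1), F_n], [F_n, F_(n-1)]] with Q = [[1,1],[1,0]].
n = 73 = 1001001₂. Square-and-multiply, entries mod 506:
Q^1 = [[1,1],[1,0]]
Q^2 = (Q^1)² = [[2,1],[1,1]]
Q^4 = (Q^2)² = [[5,3],[3,2]]
Q^9 = (Q^4)²·Q = [[55,34],[34,21]]
Q^18 = (Q^9)² = [[133,54],[54,79]]
Q^36 = (Q^18)² = [[365,316],[316,49]]
Q^73 = (Q^36)²·Q = [[91,321],[321,276]]
F_73 mod 506 = Q^73[0][1] = 321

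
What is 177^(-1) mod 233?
104

gcd(177, 233) = 1, so the inverse exists.
Extended Euclidean algorithm on (233, 177):
233 = 1 × 177 + 56  ⟹  56 = (1)·233 + (-1)·177
177 = 3 × 56 + 9  ⟹  9 = (-3)·233 + (4)·177
56 = 6 × 9 + 2  ⟹  2 = (19)·233 + (-25)·177
9 = 4 × 2 + 1  ⟹  1 = (-79)·233 + (104)·177
So (104)·177 ≡ 1 (mod 233), i.e. 177^(-1) ≡ 104 (mod 233).
Check: 177 × 104 = 18408 ≡ 1 (mod 233)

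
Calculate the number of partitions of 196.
2814570987591

p(n) counts ways to write n as a sum of positive integers (order ignored).
Euler's pentagonal recurrence: p(k) = p(k-1) + p(k-2) - p(k-5) - p(k-7) + p(k-12) + p(k-15) - ... (offsets j(3j∓1)/2, signs ++--, p(0)=1, p(<0)=0).
DP table for k = 0..195: p(0)=1, p(1)=1, p(2)=2, p(3)=3, p(4)=5, p(5)=7, p(6)=11, p(7)=15, p(8)=22, p(9)=30, p(10)=42, p(11)=56, p(12)=77, p(13)=101, p(14)=135, p(15)=176, p(16)=231, p(17)=297, p(18)=385, p(19)=490, p(20)=627, p(21)=792, p(22)=1002, p(23)=1255, p(24)=1575, p(25)=1958, p(26)=2436, p(27)=3010, p(28)=3718, p(29)=4565, p(30)=5604, p(31)=6842, p(32)=8349, p(33)=10143, p(34)=12310, p(35)=14883, p(36)=17977, p(37)=21637, p(38)=26015, p(39)=31185, p(40)=37338, p(41)=44583, p(42)=53174, p(43)=63261, p(44)=75175, p(45)=89134, p(46)=105558, p(47)=124754, p(48)=147273, p(49)=173525, p(50)=204226, p(51)=239943, p(52)=281589, p(53)=329931, p(54)=386155, p(55)=451276, p(56)=526823, p(57)=614154, p(58)=715220, p(59)=831820, p(60)=966467, p(61)=1121505, p(62)=1300156, p(63)=1505499, p(64)=1741630, p(65)=2012558, p(66)=2323520, p(67)=2679689, p(68)=3087735, p(69)=3554345, p(70)=4087968, p(71)=4697205, p(72)=5392783, p(73)=6185689, p(74)=7089500, p(75)=8118264, p(76)=9289091, p(77)=10619863, p(78)=12132164, p(79)=13848650, p(80)=15796476, p(81)=18004327, p(82)=20506255, p(83)=23338469, p(84)=26543660, p(85)=30167357, p(86)=34262962, p(87)=38887673, p(88)=44108109, p(89)=49995925, p(90)=56634173, p(91)=64112359, p(92)=72533807, p(93)=82010177, p(94)=92669720, p(95)=104651419, p(96)=118114304, p(97)=133230930, p(98)=150198136, p(99)=169229875, p(100)=190569292, p(101)=214481126, p(102)=241265379, p(103)=271248950, p(104)=304801365, p(105)=342325709, p(106)=384276336, p(107)=431149389, p(108)=483502844, p(109)=541946240, p(110)=607163746, p(111)=679903203, p(112)=761002156, p(113)=851376628, p(114)=952050665, p(115)=1064144451, p(116)=1188908248, p(117)=1327710076, p(118)=1482074143, p(119)=1653668665, p(120)=1844349560, p(121)=2056148051, p(122)=2291320912, p(123)=2552338241, p(124)=2841940500, p(125)=3163127352, p(126)=3519222692, p(127)=3913864295, p(128)=4351078600, p(129)=4835271870, p(130)=5371315400, p(131)=5964539504, p(132)=6620830889, p(133)=7346629512, p(134)=8149040695, p(135)=9035836076, p(136)=10015581680, p(137)=11097645016, p(138)=12292341831, p(139)=13610949895, p(140)=15065878135, p(141)=16670689208, p(142)=18440293320, p(143)=20390982757, p(144)=22540654445, p(145)=24908858009, p(146)=27517052599, p(147)=30388671978, p(148)=33549419497, p(149)=37027355200, p(150)=40853235313, p(151)=45060624582, p(152)=49686288421, p(153)=54770336324, p(154)=60356673280, p(155)=66493182097, p(156)=73232243759, p(157)=80630964769, p(158)=88751778802, p(159)=97662728555, p(160)=107438159466, p(161)=118159068427, p(162)=129913904637, p(163)=142798995930, p(164)=156919475295, p(165)=172389800255, p(166)=189334822579, p(167)=207890420102, p(168)=228204732751, p(169)=250438925115, p(170)=274768617130, p(171)=301384802048, p(172)=330495499613, p(173)=362326859895, p(174)=397125074750, p(175)=435157697830, p(176)=476715857290, p(177)=522115831195, p(178)=571701605655, p(179)=625846753120, p(180)=684957390936, p(181)=749474411781, p(182)=819876908323, p(183)=896684817527, p(184)=980462880430, p(185)=1071823774337, p(186)=1171432692373, p(187)=1280011042268, p(188)=1398341745571, p(189)=1527273599625, p(190)=1667727404093, p(191)=1820701100652, p(192)=1987276856363, p(193)=2168627105469, p(194)=2366022741845, p(195)=2580840212973.
Final step: p(196) = p(195) + p(194) - p(191) - p(189) + p(184) + p(181) - p(174) - p(170) + p(161) + p(156) - p(145) - p(139) + p(126) + p(119) - p(104) - p(96) + p(79) + p(70) - p(51) - p(41) + p(20) + p(9)
= 2580840212973 + 2366022741845 - 1820701100652 - 1527273599625 + 980462880430 + 749474411781 - 397125074750 - 274768617130 + 118159068427 + 73232243759 - 24908858009 - 13610949895 + 3519222692 + 1653668665 - 304801365 - 118114304 + 13848650 + 4087968 - 239943 - 44583 + 627 + 30
= 2814570987591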